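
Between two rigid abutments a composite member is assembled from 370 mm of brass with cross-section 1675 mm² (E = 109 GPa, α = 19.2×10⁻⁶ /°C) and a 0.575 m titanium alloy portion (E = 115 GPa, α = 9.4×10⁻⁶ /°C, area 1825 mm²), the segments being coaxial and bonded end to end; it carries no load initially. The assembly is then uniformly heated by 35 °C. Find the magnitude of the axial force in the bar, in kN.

If the supports were absent, the total length change would be Σ αᵢΔT Lᵢ = 19.2×10⁻⁶×35×370 + 9.4×10⁻⁶×35×575 = 0.4378 mm.
Since the ends are fixed, an axial force P builds up, equal in every segment, with P · Σ Lᵢ/(AᵢEᵢ) = δ_free.
The series flexibility is Σ Lᵢ/(AᵢEᵢ) = 370/(1675×109×10³) + 575/(1825×115×10³) = 4.766×10⁻⁶ mm/N.
P = 0.4378 / 4.766×10⁻⁶ = 91860 N = 91.86 kN, compressive.

P ≈ 91.9 kN (compressive)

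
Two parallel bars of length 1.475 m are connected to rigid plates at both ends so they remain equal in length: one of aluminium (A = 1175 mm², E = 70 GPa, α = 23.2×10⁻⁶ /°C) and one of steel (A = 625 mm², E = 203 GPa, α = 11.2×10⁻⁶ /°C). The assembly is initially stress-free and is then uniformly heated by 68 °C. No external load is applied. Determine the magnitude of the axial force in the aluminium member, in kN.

Both members must finish at the same length. With the larger α, the aluminium tends to over-expand; the plates restrain it, putting the aluminium in compression and the steel in tension. With no external load the two internal forces are equal and opposite, magnitude P.
Setting the final lengths equal and cancelling L: (α₁ − α₂)ΔT = P/(A₁E₁) + P/(A₂E₂).
|α₁ − α₂|·ΔT = 12×10⁻⁶ × 68 = 0.000816.
1/(A₁E₁) + 1/(A₂E₂) = 1/(1175×70×10³) + 1/(625×203×10³) = 2.004×10⁻⁸ N⁻¹.
P = 0.000816 / 2.004×10⁻⁸ = 40720 N = 40.72 kN.

P ≈ 40.7 kN (compressive in the aluminium)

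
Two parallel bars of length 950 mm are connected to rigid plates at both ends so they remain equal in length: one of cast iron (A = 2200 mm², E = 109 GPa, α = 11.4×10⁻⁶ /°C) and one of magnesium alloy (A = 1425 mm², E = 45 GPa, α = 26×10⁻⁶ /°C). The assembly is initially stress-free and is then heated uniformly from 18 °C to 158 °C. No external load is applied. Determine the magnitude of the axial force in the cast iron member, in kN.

P ≈ 103 kN (tensile in the cast iron)

Both members must finish at the same length. With the larger α, the magnesium alloy tends to over-expand; the plates restrain it, putting the magnesium alloy in compression and the cast iron in tension. With no external load the two internal forces are equal and opposite, magnitude P.
Setting the final lengths equal and cancelling L: (α₁ − α₂)ΔT = P/(A₁E₁) + P/(A₂E₂).
|α₁ − α₂|·ΔT = 14.6×10⁻⁶ × 140 = 0.002044.
1/(A₁E₁) + 1/(A₂E₂) = 1/(2200×109×10³) + 1/(1425×45×10³) = 1.976×10⁻⁸ N⁻¹.
So P = 0.002044 / 1.976×10⁻⁸ = 103.4 kN.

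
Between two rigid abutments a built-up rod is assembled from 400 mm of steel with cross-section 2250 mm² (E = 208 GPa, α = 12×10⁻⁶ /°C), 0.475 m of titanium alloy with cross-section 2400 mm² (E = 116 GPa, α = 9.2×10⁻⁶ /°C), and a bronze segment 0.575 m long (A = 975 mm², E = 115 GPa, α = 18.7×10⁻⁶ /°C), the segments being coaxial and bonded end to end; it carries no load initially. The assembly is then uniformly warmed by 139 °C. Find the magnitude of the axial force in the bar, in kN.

If the supports were absent, the total length change would be Σ αᵢΔT Lᵢ = 12×10⁻⁶×139×400 + 9.2×10⁻⁶×139×475 + 18.7×10⁻⁶×139×575 = 2.769 mm.
The rigid supports impose zero overall length change; the single axial force P common to all segments must satisfy P Σ Lᵢ/(AᵢEᵢ) = δ_free.
Σ Lᵢ/(AᵢEᵢ) = 400/(2250×208×10³) + 475/(2400×116×10³) + 575/(975×115×10³) = 7.689×10⁻⁶ mm/N.
P = 2.769 / 7.689×10⁻⁶ = 360200 N = 360.2 kN, compressive.

P ≈ 360 kN (compressive)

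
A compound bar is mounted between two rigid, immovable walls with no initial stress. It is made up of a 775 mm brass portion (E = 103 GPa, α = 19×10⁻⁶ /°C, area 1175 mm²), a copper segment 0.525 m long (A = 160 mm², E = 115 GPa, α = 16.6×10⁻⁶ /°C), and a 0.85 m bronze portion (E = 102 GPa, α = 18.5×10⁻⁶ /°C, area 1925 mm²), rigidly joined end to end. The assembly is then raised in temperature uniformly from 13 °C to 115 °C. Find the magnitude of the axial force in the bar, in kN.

P ≈ 102 kN (compressive)

If the supports were absent, the total length change would be Σ αᵢΔT Lᵢ = 19×10⁻⁶×102×775 + 16.6×10⁻⁶×102×525 + 18.5×10⁻⁶×102×850 = 3.995 mm.
The walls prevent any net length change, so an axial force P (same in every segment) develops. Compatibility: P · Σ Lᵢ/(AᵢEᵢ) = δ_free.
The series flexibility is Σ Lᵢ/(AᵢEᵢ) = 775/(1175×103×10³) + 525/(160×115×10³) + 850/(1925×102×10³) = 3.927×10⁻⁵ mm/N.
So P = 3.995 / 3.927×10⁻⁵ = 101.7 kN, compressive.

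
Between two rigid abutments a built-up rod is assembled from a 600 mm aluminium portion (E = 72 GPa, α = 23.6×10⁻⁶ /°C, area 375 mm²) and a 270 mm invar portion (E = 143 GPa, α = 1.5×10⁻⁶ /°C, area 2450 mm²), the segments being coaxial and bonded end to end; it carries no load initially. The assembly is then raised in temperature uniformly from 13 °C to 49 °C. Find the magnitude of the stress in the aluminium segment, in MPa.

σ ≈ 60.8 MPa (compressive)

If the supports were absent, the total length change would be Σ αᵢΔT Lᵢ = 23.6×10⁻⁶×36×600 + 1.5×10⁻⁶×36×270 = 0.5243 mm.
The rigid supports impose zero overall length change; the single axial force P common to all segments must satisfy P Σ Lᵢ/(AᵢEᵢ) = δ_free.
The series flexibility is Σ Lᵢ/(AᵢEᵢ) = 600/(375×72×10³) + 270/(2450×143×10³) = 2.299×10⁻⁵ mm/N.
P = 0.5243 / 2.299×10⁻⁵ = 22800 N = 22.8 kN, compressive.
σ_{aluminium} = P / A = 22800 / 375 = 60.81 MPa.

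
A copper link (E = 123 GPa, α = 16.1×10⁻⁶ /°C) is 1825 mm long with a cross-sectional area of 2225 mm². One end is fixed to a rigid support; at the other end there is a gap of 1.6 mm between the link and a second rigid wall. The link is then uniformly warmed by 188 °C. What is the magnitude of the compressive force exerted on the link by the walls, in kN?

Unrestrained expansion: δ_free = αΔT L = 16.1×10⁻⁶ × 188 × 1825 = 5.524 mm.
This exceeds the 1.6 mm gap, so the wall pushes back. The portion of expansion that must be recovered elastically is δ_free − gap = 5.524 − 1.6 = 3.924 mm.
So σ = E(δ_free − g)/L = 123×10³ × 3.924/1825 = 264.5 MPa.
Force on the wall = σA = 264.5 × 2225 mm² = 588.4 kN.

P ≈ 588 kN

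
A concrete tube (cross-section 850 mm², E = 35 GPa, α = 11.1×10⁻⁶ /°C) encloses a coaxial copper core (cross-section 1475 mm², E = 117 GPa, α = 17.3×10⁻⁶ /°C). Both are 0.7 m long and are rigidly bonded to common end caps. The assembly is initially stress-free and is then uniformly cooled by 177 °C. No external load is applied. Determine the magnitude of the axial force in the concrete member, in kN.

P ≈ 27.8 kN (compressive in the concrete)

Both members must finish at the same length. With the larger α, the copper tends to over-contract; the plates restrain it, putting the copper in tension and the concrete in compression. With no external load the two internal forces are equal and opposite, magnitude P.
Compatibility of the two members (thermal + elastic change equal): (α₁ − α₂)ΔT = P·[1/(A₁E₁) + 1/(A₂E₂)].
|α₁ − α₂|·ΔT = 6.2×10⁻⁶ × 177 = 0.001097.
1/(A₁E₁) + 1/(A₂E₂) = 1/(850×35×10³) + 1/(1475×117×10³) = 3.941×10⁻⁸ N⁻¹.
P = 0.001097 / 3.941×10⁻⁸ = 27850 N = 27.85 kN.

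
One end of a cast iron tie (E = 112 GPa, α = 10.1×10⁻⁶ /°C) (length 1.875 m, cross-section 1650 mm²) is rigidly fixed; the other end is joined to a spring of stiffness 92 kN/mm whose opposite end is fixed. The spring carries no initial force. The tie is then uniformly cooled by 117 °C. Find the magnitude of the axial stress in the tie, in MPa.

σ ≈ 63.9 MPa (tensile)

If the spring were absent the tie would shorten by αΔT L = 10.1×10⁻⁶ × 117 × 1875 = 2.216 mm.
With a force P in the spring, the elastic change of the tie is PL/(AE) and that of the spring is P/k; compatibility requires their sum to equal δ_free.
P [ L/(AE) + 1/k ] = δ_free → P [ 1875/(1650×112×10³) + 1/(92×10³) ] = 2.216.
P = 2.216 / 2.102×10⁻⁵ = 105400 N.
σ = P/A = 105400/1650 = 63.9 MPa.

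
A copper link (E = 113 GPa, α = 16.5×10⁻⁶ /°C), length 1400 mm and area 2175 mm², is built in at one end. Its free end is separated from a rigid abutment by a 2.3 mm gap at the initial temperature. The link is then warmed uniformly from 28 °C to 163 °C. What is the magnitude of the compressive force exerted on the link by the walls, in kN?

If the wall were absent the link would grow by αΔT L = 16.5×10⁻⁶ × 135 × 1400 = 3.119 mm.
This exceeds the 2.3 mm gap, so the wall pushes back. The portion of expansion that must be recovered elastically is δ_free − gap = 3.119 − 2.3 = 0.8185 mm.
That suppressed elongation corresponds to σ = E·Δ/L = 113×10³ × 0.8185/1400 = 66.06 MPa.
P = σA = 66.06 × 2175 = 143.7 kN.

P ≈ 144 kN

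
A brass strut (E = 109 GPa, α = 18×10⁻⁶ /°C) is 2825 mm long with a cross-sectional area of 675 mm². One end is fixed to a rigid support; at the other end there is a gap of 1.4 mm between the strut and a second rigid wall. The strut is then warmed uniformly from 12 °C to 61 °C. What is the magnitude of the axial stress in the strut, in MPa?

σ ≈ 42.1 MPa (compressive)

Unrestrained expansion: δ_free = αΔT L = 18×10⁻⁶ × 49 × 2825 = 2.492 mm.
The gap closes (δ_free > 1.4 mm) and the wall then resists a further 2.492 − 1.4 = 1.092 mm of expansion.
So σ = E(δ_free − g)/L = 109×10³ × 1.092/2825 = 42.12 MPa.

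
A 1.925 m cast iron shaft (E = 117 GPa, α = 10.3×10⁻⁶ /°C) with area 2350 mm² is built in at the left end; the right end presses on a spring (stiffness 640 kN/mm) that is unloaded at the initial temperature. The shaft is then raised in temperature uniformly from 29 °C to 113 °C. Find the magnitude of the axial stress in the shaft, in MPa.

σ ≈ 82.8 MPa (compressive)

The unrestrained thermal change is αΔT L = 10.3×10⁻⁶ × 84 × 1925 = 1.666 mm.
Let P be the compressive force at the spring. The shaft shortens elastically by PL/(AE) and the spring compresses by P/k; together these equal δ_free.
So P = δ_free / [L/(AE) + 1/k] = 1.666 / [ 1925/(2350×117×10³) + 1/(640×10³) ].
P = 1.666 / 8.564×10⁻⁶ = 194500 N.
σ = P/A = 194500/2350 = 82.76 MPa.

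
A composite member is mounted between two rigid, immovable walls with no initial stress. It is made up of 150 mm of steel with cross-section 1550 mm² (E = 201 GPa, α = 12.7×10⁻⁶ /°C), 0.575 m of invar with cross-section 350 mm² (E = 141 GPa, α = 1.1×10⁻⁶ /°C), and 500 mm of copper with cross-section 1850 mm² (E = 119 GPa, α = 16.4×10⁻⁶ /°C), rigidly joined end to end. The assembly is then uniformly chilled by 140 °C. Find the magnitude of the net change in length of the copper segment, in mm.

|ΔL| ≈ 0.911 mm

If the supports were absent, the total length change would be Σ αᵢΔT Lᵢ = 12.7×10⁻⁶×140×150 + 1.1×10⁻⁶×140×575 + 16.4×10⁻⁶×140×500 = 1.503 mm.
The walls prevent any net length change, so an axial force P (same in every segment) develops. Compatibility: P · Σ Lᵢ/(AᵢEᵢ) = δ_free.
The series flexibility is Σ Lᵢ/(AᵢEᵢ) = 150/(1550×201×10³) + 575/(350×141×10³) + 500/(1850×119×10³) = 1.44×10⁻⁵ mm/N.
Hence P = δ_free / Σ(L/AE) = 1.503/1.44×10⁻⁵ = 104.4 kN (tensile).
For the copper segment, free thermal change = 16.4×10⁻⁶×140×500 = 1.148 mm and elastic change from P = 104400×500/(1850×119×10³) = 0.237 mm; these oppose, so the net change is 0.911 mm (segment shortens).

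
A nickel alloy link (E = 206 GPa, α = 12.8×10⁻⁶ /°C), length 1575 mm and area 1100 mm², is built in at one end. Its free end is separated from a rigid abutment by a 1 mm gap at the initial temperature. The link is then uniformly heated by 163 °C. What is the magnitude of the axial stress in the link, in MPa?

σ ≈ 299 MPa (compressive)

Free thermal elongation = αΔT L = 12.8×10⁻⁶ × 163 × 1575 = 3.286 mm.
After closing the 1 mm clearance, 3.286 − 1 = 2.286 mm of expansion remains to be suppressed by the wall.
That suppressed elongation corresponds to σ = E·Δ/L = 206×10³ × 2.286/1575 = 299 MPa.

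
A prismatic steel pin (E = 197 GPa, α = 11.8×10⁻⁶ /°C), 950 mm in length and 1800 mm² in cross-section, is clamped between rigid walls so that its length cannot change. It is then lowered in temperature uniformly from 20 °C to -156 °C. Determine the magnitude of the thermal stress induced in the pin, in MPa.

With length fixed, the mechanical strain must cancel the thermal strain αΔT = 11.8×10⁻⁶ × 176 = 2076.8×10⁻⁶.
Hence σ = E·αΔT = 197×10³ × 2076.8×10⁻⁶ = 409.1 MPa, tensile.

σ ≈ 409 MPa (tensile)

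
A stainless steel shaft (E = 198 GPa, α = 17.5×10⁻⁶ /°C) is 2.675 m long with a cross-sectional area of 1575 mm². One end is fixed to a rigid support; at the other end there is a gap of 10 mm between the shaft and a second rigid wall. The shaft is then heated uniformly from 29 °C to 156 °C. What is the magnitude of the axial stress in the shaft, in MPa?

σ ≈ 0 MPa

Unrestrained expansion: δ_free = αΔT L = 17.5×10⁻⁶ × 127 × 2675 = 5.945 mm.
Since δ_free = 5.95 mm is less than the 10 mm gap, the shaft never touches the wall. No axial force develops.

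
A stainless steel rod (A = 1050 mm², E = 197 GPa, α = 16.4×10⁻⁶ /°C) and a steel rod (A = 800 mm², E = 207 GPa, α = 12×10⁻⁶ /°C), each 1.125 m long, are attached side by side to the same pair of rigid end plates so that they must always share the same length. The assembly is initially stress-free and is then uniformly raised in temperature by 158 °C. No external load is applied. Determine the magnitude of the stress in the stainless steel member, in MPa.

σ ≈ 60.9 MPa (compressive)

Equilibrium of a rigid end plate with no external load gives equal and opposite internal forces ±P in the two members. Since α_{stainless steel} > α_{steel}, heating drives the stainless steel into compression and the steel into tension.
Equating the net (thermal + elastic) strains gives |α₁ − α₂|·ΔT = P·[1/(A₁E₁) + 1/(A₂E₂)].
|α₁ − α₂|·ΔT = 4.4×10⁻⁶ × 158 = 0.0006952.
1/(A₁E₁) + 1/(A₂E₂) = 1/(1050×197×10³) + 1/(800×207×10³) = 1.087×10⁻⁸ N⁻¹.
So P = 0.0006952 / 1.087×10⁻⁸ = 63.94 kN.
σ_{stainless steel} = P/A₁ = 63940/1050 = 60.89 MPa, compressive.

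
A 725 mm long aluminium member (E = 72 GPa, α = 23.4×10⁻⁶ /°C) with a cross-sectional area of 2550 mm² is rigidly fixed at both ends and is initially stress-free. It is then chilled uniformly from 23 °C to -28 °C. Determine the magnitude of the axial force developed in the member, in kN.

With zero net strain, σ = E·αΔT = 72 GPa × 23.4×10⁻⁶ × 51 = 85.92 MPa.
Axial force P = σA = 85.92 × 2550 = 219100 N = 219.1 kN, tensile.

P ≈ 219 kN (tensile)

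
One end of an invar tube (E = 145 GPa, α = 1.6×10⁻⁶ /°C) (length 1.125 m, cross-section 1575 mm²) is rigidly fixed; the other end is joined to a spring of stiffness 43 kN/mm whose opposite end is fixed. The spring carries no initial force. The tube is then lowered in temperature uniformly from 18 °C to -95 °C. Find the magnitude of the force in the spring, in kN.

If the spring were absent the tube would shorten by αΔT L = 1.6×10⁻⁶ × 113 × 1125 = 0.2034 mm.
With a force P in the spring, the elastic change of the tube is PL/(AE) and that of the spring is P/k; compatibility requires their sum to equal δ_free.
P [ L/(AE) + 1/k ] = δ_free → P [ 1125/(1575×145×10³) + 1/(43×10³) ] = 0.2034.
P = 0.2034 / 2.818×10⁻⁵ = 7217 N.

P ≈ 7.22 kN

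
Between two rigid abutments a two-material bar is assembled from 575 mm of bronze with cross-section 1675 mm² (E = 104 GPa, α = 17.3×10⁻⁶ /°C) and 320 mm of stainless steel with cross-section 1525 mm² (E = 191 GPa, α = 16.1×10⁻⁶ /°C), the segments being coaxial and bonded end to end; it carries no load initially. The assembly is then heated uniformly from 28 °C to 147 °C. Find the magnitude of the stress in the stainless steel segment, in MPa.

Free thermal expansion of the whole bar: Σ αᵢΔT Lᵢ = 17.3×10⁻⁶×119×575 + 16.1×10⁻⁶×119×320 = 1.797 mm.
The walls prevent any net length change, so an axial force P (same in every segment) develops. Compatibility: P · Σ Lᵢ/(AᵢEᵢ) = δ_free.
The series flexibility is Σ Lᵢ/(AᵢEᵢ) = 575/(1675×104×10³) + 320/(1525×191×10³) = 4.399×10⁻⁶ mm/N.
So P = 1.797 / 4.399×10⁻⁶ = 408.4 kN, compressive.
σ_{stainless steel} = P / A = 408400 / 1525 = 267.8 MPa.

σ ≈ 268 MPa (compressive)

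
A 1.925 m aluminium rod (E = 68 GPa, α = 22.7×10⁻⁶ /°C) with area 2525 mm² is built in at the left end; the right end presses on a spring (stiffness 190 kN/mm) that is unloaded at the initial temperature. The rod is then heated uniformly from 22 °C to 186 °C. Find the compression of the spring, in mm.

If the spring were absent the rod would lengthen by αΔT L = 22.7×10⁻⁶ × 164 × 1925 = 7.166 mm.
Let P be the compressive force at the spring. The rod shortens elastically by PL/(AE) and the spring compresses by P/k; together these equal δ_free.
So P = δ_free / [L/(AE) + 1/k] = 7.166 / [ 1925/(2525×68×10³) + 1/(190×10³) ].
P = 7.166 / 1.647×10⁻⁵ = 435000 N.
Spring compression = P/k = 435000/(190×10³) = 2.289 mm.

δ ≈ 2.29 mm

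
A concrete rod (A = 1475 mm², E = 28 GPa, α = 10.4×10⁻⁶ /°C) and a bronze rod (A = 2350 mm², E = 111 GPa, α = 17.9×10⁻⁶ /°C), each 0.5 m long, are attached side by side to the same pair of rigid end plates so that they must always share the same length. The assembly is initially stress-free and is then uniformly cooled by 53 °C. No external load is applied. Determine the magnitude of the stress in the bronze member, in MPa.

Equilibrium of a rigid end plate with no external load gives equal and opposite internal forces ±P in the two members. Since α_{bronze} > α_{concrete}, cooling drives the bronze into tension and the concrete into compression.
Compatibility of the two members (thermal + elastic change equal): (α₁ − α₂)ΔT = P·[1/(A₁E₁) + 1/(A₂E₂)].
|α₁ − α₂|·ΔT = 7.5×10⁻⁶ × 53 = 0.0003975.
1/(A₁E₁) + 1/(A₂E₂) = 1/(1475×28×10³) + 1/(2350×111×10³) = 2.805×10⁻⁸ N⁻¹.
P = 0.0003975 / 2.805×10⁻⁸ = 14170 N = 14.17 kN.
σ_{bronze} = P/A₂ = 14170/2350 = 6.031 MPa, tensile.

σ ≈ 6.03 MPa (tensile)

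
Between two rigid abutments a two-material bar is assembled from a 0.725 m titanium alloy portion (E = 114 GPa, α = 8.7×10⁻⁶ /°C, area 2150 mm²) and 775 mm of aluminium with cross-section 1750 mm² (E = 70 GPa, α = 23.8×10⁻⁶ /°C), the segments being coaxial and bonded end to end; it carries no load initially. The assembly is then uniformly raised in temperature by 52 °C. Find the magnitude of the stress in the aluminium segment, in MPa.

σ ≈ 79.2 MPa (compressive)

With the walls removed the bar would change length by δ_free = Σ αᵢΔT Lᵢ = 8.7×10⁻⁶×52×725 + 23.8×10⁻⁶×52×775 = 1.287 mm.
The walls prevent any net length change, so an axial force P (same in every segment) develops. Compatibility: P · Σ Lᵢ/(AᵢEᵢ) = δ_free.
The series flexibility is Σ Lᵢ/(AᵢEᵢ) = 725/(2150×114×10³) + 775/(1750×70×10³) = 9.285×10⁻⁶ mm/N.
P = 1.287 / 9.285×10⁻⁶ = 138600 N = 138.6 kN, compressive.
σ_{aluminium} = P / A = 138600 / 1750 = 79.22 MPa.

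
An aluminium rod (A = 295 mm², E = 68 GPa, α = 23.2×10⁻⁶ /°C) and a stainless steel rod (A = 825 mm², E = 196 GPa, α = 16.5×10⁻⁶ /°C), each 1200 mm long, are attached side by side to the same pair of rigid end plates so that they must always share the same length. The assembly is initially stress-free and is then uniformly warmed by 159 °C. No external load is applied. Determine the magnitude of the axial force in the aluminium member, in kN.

P ≈ 19 kN (compressive in the aluminium)

The aluminium has the larger α, so on heating it would change length more than the stainless steel if both were free. The rigid plates force a common final length, so the aluminium is put into compression and the stainless steel into tension, with equal and opposite forces P (no external load).
Setting the final lengths equal and cancelling L: (α₁ − α₂)ΔT = P/(A₁E₁) + P/(A₂E₂).
|α₁ − α₂|·ΔT = 6.7×10⁻⁶ × 159 = 0.001065.
1/(A₁E₁) + 1/(A₂E₂) = 1/(295×68×10³) + 1/(825×196×10³) = 5.603×10⁻⁸ N⁻¹.
So P = 0.001065 / 5.603×10⁻⁸ = 19.01 kN.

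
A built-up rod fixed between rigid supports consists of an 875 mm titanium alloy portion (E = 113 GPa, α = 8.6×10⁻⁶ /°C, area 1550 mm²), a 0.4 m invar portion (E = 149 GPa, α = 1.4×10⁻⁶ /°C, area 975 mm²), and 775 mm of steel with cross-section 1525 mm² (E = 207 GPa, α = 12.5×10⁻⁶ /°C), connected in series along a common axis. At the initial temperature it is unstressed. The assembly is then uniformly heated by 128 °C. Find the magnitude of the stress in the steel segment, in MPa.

σ ≈ 146 MPa (compressive)

With the walls removed the bar would change length by δ_free = Σ αᵢΔT Lᵢ = 8.6×10⁻⁶×128×875 + 1.4×10⁻⁶×128×400 + 12.5×10⁻⁶×128×775 = 2.275 mm.
Since the ends are fixed, an axial force P builds up, equal in every segment, with P · Σ Lᵢ/(AᵢEᵢ) = δ_free.
The series flexibility is Σ Lᵢ/(AᵢEᵢ) = 875/(1550×113×10³) + 400/(975×149×10³) + 775/(1525×207×10³) = 1.02×10⁻⁵ mm/N.
So P = 2.275 / 1.02×10⁻⁵ = 222.9 kN, compressive.
σ_{steel} = P / A = 222900 / 1525 = 146.2 MPa.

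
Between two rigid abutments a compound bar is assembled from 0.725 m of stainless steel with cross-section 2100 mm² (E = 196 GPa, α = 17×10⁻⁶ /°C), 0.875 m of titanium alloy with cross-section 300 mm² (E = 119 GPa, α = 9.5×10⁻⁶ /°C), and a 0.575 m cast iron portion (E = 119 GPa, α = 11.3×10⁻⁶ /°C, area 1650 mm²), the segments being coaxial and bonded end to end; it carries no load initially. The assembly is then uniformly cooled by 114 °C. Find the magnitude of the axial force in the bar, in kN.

Free thermal contraction of the whole bar: Σ αᵢΔT Lᵢ = 17×10⁻⁶×114×725 + 9.5×10⁻⁶×114×875 + 11.3×10⁻⁶×114×575 = 3.093 mm.
Since the ends are fixed, an axial force P builds up, equal in every segment, with P · Σ Lᵢ/(AᵢEᵢ) = δ_free.
The series flexibility is Σ Lᵢ/(AᵢEᵢ) = 725/(2100×196×10³) + 875/(300×119×10³) + 575/(1650×119×10³) = 2.92×10⁻⁵ mm/N.
Hence P = δ_free / Σ(L/AE) = 3.093/2.92×10⁻⁵ = 105.9 kN (tensile).

P ≈ 106 kN (tensile)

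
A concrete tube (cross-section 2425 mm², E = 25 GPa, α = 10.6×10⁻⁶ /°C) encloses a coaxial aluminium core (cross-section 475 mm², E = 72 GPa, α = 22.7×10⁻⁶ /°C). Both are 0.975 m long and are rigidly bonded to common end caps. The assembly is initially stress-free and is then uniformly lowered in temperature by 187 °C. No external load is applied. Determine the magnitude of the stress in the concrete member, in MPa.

Both members must finish at the same length. With the larger α, the aluminium tends to over-contract; the plates restrain it, putting the aluminium in tension and the concrete in compression. With no external load the two internal forces are equal and opposite, magnitude P.
Setting the final lengths equal and cancelling L: (α₁ − α₂)ΔT = P/(A₁E₁) + P/(A₂E₂).
|α₁ − α₂|·ΔT = 12.1×10⁻⁶ × 187 = 0.002263.
1/(A₁E₁) + 1/(A₂E₂) = 1/(2425×25×10³) + 1/(475×72×10³) = 4.573×10⁻⁸ N⁻¹.
P = 0.002263 / 4.573×10⁻⁸ = 49470 N = 49.47 kN.
σ_{concrete} = P/A₁ = 49470/2425 = 20.4 MPa, compressive.

σ ≈ 20.4 MPa (compressive)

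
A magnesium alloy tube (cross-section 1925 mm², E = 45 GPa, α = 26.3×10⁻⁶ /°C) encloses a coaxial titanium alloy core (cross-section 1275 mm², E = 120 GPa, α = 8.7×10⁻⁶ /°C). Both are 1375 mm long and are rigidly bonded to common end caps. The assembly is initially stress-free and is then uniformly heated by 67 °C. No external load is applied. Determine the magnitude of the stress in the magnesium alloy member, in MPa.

σ ≈ 33.9 MPa (compressive)

The magnesium alloy has the larger α, so on heating it would change length more than the titanium alloy if both were free. The rigid plates force a common final length, so the magnesium alloy is put into compression and the titanium alloy into tension, with equal and opposite forces P (no external load).
Compatibility of the two members (thermal + elastic change equal): (α₁ − α₂)ΔT = P·[1/(A₁E₁) + 1/(A₂E₂)].
|α₁ − α₂|·ΔT = 17.6×10⁻⁶ × 67 = 0.001179.
1/(A₁E₁) + 1/(A₂E₂) = 1/(1925×45×10³) + 1/(1275×120×10³) = 1.808×10⁻⁸ N⁻¹.
P = 0.001179 / 1.808×10⁻⁸ = 65220 N = 65.22 kN.
σ_{magnesium alloy} = P/A₁ = 65220/1925 = 33.88 MPa, compressive.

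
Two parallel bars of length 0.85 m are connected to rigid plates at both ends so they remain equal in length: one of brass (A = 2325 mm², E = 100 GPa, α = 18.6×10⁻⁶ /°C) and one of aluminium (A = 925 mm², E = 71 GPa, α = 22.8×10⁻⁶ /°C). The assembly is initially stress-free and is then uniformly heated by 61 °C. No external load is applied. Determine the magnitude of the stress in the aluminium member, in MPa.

The aluminium has the larger α, so on heating it would change length more than the brass if both were free. The rigid plates force a common final length, so the aluminium is put into compression and the brass into tension, with equal and opposite forces P (no external load).
Equating the net (thermal + elastic) strains gives |α₁ − α₂|·ΔT = P·[1/(A₁E₁) + 1/(A₂E₂)].
|α₁ − α₂|·ΔT = 4.2×10⁻⁶ × 61 = 0.0002562.
1/(A₁E₁) + 1/(A₂E₂) = 1/(2325×100×10³) + 1/(925×71×10³) = 1.953×10⁻⁸ N⁻¹.
P = 0.0002562 / 1.953×10⁻⁸ = 13120 N = 13.12 kN.
σ_{aluminium} = P/A₂ = 13120/925 = 14.18 MPa, compressive.

σ ≈ 14.2 MPa (compressive)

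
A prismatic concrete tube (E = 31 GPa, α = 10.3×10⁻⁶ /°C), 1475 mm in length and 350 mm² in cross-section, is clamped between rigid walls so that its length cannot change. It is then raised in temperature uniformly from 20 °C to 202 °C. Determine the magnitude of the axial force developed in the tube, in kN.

Full restraint means ε = 0, so the stress is σ = EαΔT = 31×10³ × 10.3×10⁻⁶ × 182 = 58.11 MPa.
Then P = σA = 58.11 × 350 mm² = 20.34 kN, compressive.

P ≈ 20.3 kN (compressive)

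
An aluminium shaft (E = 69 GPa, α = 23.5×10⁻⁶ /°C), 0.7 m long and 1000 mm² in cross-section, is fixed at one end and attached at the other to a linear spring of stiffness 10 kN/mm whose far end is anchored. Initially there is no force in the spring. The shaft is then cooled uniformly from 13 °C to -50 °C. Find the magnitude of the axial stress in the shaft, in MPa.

σ ≈ 9.41 MPa (tensile)

Free thermal contraction: δ_free = αΔT L = 23.5×10⁻⁶ × 63 × 700 = 1.036 mm.
With a force P in the spring, the elastic change of the shaft is PL/(AE) and that of the spring is P/k; compatibility requires their sum to equal δ_free.
So P = δ_free / [L/(AE) + 1/k] = 1.036 / [ 700/(1000×69×10³) + 1/(10×10³) ].
P = 1.036 / 0.0001101 = 9409 N.
σ = P/A = 9409/1000 = 9.409 MPa.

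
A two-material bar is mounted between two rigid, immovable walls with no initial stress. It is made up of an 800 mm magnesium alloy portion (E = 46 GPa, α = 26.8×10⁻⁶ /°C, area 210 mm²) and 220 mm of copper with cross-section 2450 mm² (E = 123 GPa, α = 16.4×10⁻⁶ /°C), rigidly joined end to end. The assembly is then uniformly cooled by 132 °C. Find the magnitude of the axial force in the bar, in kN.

Free thermal contraction of the whole bar: Σ αᵢΔT Lᵢ = 26.8×10⁻⁶×132×800 + 16.4×10⁻⁶×132×220 = 3.306 mm.
The rigid supports impose zero overall length change; the single axial force P common to all segments must satisfy P Σ Lᵢ/(AᵢEᵢ) = δ_free.
The series flexibility is Σ Lᵢ/(AᵢEᵢ) = 800/(210×46×10³) + 220/(2450×123×10³) = 8.355×10⁻⁵ mm/N.
P = 3.306 / 8.355×10⁻⁵ = 39580 N = 39.58 kN, tensile.

P ≈ 39.6 kN (tensile)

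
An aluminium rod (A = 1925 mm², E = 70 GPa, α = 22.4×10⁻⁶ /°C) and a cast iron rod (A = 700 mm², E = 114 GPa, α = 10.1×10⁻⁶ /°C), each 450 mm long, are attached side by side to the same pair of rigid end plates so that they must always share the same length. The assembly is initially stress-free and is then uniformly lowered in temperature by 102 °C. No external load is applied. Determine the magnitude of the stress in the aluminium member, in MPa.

The aluminium has the larger α, so on cooling it would change length more than the cast iron if both were free. The rigid plates force a common final length, so the aluminium is put into tension and the cast iron into compression, with equal and opposite forces P (no external load).
Compatibility of the two members (thermal + elastic change equal): (α₁ − α₂)ΔT = P·[1/(A₁E₁) + 1/(A₂E₂)].
|α₁ − α₂|·ΔT = 12.3×10⁻⁶ × 102 = 0.001255.
1/(A₁E₁) + 1/(A₂E₂) = 1/(1925×70×10³) + 1/(700×114×10³) = 1.995×10⁻⁸ N⁻¹.
P = 0.001255 / 1.995×10⁻⁸ = 62880 N = 62.88 kN.
σ_{aluminium} = P/A₁ = 62880/1925 = 32.66 MPa, tensile.

σ ≈ 32.7 MPa (tensile)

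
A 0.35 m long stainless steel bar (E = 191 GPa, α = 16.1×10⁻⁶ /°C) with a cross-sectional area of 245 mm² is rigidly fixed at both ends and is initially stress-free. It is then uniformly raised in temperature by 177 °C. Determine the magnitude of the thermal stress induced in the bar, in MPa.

With length fixed, the mechanical strain must cancel the thermal strain αΔT = 16.1×10⁻⁶ × 177 = 2849.7×10⁻⁶.
σ = EαΔT = 191×10³ × 16.1×10⁻⁶ × 177 = 544.3 MPa (compressive; the bar is trying to expand).

σ ≈ 544 MPa (compressive)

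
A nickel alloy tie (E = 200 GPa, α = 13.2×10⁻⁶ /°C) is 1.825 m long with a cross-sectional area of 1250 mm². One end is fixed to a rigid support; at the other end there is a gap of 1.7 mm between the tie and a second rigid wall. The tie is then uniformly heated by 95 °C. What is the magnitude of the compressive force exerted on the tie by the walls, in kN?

P ≈ 80.6 kN

If the wall were absent the tie would grow by αΔT L = 13.2×10⁻⁶ × 95 × 1825 = 2.289 mm.
This exceeds the 1.7 mm gap, so the wall pushes back. The portion of expansion that must be recovered elastically is δ_free − gap = 2.289 − 1.7 = 0.5885 mm.
Compatibility: PL/(AE) = 0.5885 mm, so σ = P/A = E × (0.5885/1825) = 64.5 MPa.
P = σA = 64.5 × 1250 = 80.62 kN.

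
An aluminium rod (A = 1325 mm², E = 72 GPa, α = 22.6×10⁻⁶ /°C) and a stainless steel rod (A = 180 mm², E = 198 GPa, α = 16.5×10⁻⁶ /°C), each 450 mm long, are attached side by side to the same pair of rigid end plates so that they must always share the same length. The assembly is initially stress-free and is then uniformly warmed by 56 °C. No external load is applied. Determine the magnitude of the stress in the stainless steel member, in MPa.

Equilibrium of a rigid end plate with no external load gives equal and opposite internal forces ±P in the two members. Since α_{aluminium} > α_{stainless steel}, heating drives the aluminium into compression and the stainless steel into tension.
Equating the net (thermal + elastic) strains gives |α₁ − α₂|·ΔT = P·[1/(A₁E₁) + 1/(A₂E₂)].
|α₁ − α₂|·ΔT = 6.1×10⁻⁶ × 56 = 0.0003416.
1/(A₁E₁) + 1/(A₂E₂) = 1/(1325×72×10³) + 1/(180×198×10³) = 3.854×10⁻⁸ N⁻¹.
P = 0.0003416 / 3.854×10⁻⁸ = 8863 N = 8.863 kN.
σ_{stainless steel} = P/A₂ = 8863/180 = 49.24 MPa, tensile.

σ ≈ 49.2 MPa (tensile)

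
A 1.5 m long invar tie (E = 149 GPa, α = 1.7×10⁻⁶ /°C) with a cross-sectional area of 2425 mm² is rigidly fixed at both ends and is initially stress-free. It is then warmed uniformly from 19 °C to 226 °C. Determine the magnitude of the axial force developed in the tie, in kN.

P ≈ 127 kN (compressive)

Full restraint means ε = 0, so the stress is σ = EαΔT = 149×10³ × 1.7×10⁻⁶ × 207 = 52.43 MPa.
P = AEαΔT = 2425 × 149×10³ × 1.7×10⁻⁶ × 207 = 127.2 kN (compressive).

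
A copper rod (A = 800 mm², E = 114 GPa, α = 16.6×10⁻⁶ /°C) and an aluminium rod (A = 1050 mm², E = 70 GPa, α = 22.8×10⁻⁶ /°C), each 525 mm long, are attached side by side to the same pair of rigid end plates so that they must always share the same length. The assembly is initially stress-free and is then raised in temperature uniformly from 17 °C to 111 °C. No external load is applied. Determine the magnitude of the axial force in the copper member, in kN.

P ≈ 23.7 kN (tensile in the copper)

Equilibrium of a rigid end plate with no external load gives equal and opposite internal forces ±P in the two members. Since α_{aluminium} > α_{copper}, heating drives the aluminium into compression and the copper into tension.
Setting the final lengths equal and cancelling L: (α₁ − α₂)ΔT = P/(A₁E₁) + P/(A₂E₂).
|α₁ − α₂|·ΔT = 6.2×10⁻⁶ × 94 = 0.0005828.
1/(A₁E₁) + 1/(A₂E₂) = 1/(800×114×10³) + 1/(1050×70×10³) = 2.457×10⁻⁸ N⁻¹.
So P = 0.0005828 / 2.457×10⁻⁸ = 23.72 kN.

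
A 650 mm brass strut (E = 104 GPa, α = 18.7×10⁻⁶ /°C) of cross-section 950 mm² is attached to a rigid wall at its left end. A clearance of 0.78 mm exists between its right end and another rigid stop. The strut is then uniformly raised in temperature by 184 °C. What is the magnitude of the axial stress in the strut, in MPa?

Unrestrained expansion: δ_free = αΔT L = 18.7×10⁻⁶ × 184 × 650 = 2.237 mm.
The gap closes (δ_free > 0.78 mm) and the wall then resists a further 2.237 − 0.78 = 1.457 mm of expansion.
So σ = E(δ_free − g)/L = 104×10³ × 1.457/650 = 233 MPa.

σ ≈ 233 MPa (compressive)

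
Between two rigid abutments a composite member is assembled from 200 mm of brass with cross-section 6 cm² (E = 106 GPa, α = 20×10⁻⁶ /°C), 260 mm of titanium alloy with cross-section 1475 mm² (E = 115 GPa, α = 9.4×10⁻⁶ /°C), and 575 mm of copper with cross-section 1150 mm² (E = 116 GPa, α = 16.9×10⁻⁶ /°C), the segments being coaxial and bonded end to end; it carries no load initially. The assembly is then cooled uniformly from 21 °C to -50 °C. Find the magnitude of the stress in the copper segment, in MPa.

σ ≈ 111 MPa (tensile)

Free thermal contraction of the whole bar: Σ αᵢΔT Lᵢ = 20×10⁻⁶×71×200 + 9.4×10⁻⁶×71×260 + 16.9×10⁻⁶×71×575 = 1.147 mm.
Since the ends are fixed, an axial force P builds up, equal in every segment, with P · Σ Lᵢ/(AᵢEᵢ) = δ_free.
The series flexibility is Σ Lᵢ/(AᵢEᵢ) = 200/(600×106×10³) + 260/(1475×115×10³) + 575/(1150×116×10³) = 8.988×10⁻⁶ mm/N.
So P = 1.147 / 8.988×10⁻⁶ = 127.7 kN, tensile.
σ_{copper} = P / A = 127700 / 1150 = 111 MPa.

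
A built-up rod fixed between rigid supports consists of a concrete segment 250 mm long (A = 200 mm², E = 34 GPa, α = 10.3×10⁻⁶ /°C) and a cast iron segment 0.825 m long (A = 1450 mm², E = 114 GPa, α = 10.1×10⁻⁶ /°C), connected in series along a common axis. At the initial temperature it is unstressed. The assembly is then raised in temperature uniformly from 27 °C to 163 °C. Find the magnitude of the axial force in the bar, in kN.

With the walls removed the bar would change length by δ_free = Σ αᵢΔT Lᵢ = 10.3×10⁻⁶×136×250 + 10.1×10⁻⁶×136×825 = 1.483 mm.
Since the ends are fixed, an axial force P builds up, equal in every segment, with P · Σ Lᵢ/(AᵢEᵢ) = δ_free.
The series flexibility is Σ Lᵢ/(AᵢEᵢ) = 250/(200×34×10³) + 825/(1450×114×10³) = 4.176×10⁻⁵ mm/N.
P = 1.483 / 4.176×10⁻⁵ = 35530 N = 35.53 kN, compressive.

P ≈ 35.5 kN (compressive)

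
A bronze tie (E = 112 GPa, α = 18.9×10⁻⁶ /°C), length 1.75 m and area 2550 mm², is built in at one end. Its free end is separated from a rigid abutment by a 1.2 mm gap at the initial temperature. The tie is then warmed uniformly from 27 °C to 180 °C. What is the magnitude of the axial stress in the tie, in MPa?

Unrestrained expansion: δ_free = αΔT L = 18.9×10⁻⁶ × 153 × 1750 = 5.06 mm.
After closing the 1.2 mm clearance, 5.06 − 1.2 = 3.86 mm of expansion remains to be suppressed by the wall.
Compatibility: PL/(AE) = 3.86 mm, so σ = P/A = E × (3.86/1750) = 247.1 MPa.

σ ≈ 247 MPa (compressive)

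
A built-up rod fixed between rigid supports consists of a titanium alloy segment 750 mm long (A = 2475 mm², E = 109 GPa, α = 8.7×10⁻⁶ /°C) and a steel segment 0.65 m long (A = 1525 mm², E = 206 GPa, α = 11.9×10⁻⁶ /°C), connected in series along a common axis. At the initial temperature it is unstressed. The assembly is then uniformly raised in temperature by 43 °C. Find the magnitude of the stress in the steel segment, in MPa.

σ ≈ 82.9 MPa (compressive)

With the walls removed the bar would change length by δ_free = Σ αᵢΔT Lᵢ = 8.7×10⁻⁶×43×750 + 11.9×10⁻⁶×43×650 = 0.6132 mm.
Since the ends are fixed, an axial force P builds up, equal in every segment, with P · Σ Lᵢ/(AᵢEᵢ) = δ_free.
The series flexibility is Σ Lᵢ/(AᵢEᵢ) = 750/(2475×109×10³) + 650/(1525×206×10³) = 4.849×10⁻⁶ mm/N.
Hence P = δ_free / Σ(L/AE) = 0.6132/4.849×10⁻⁶ = 126.5 kN (compressive).
σ_{steel} = P / A = 126500 / 1525 = 82.92 MPa.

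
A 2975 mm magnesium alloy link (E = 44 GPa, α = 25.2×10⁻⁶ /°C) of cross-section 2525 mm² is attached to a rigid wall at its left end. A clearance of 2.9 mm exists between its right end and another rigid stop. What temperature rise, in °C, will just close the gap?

Contact occurs when the free expansion equals the gap: αΔT L = 2.9 mm.
ΔT = 2.9 / (25.2×10⁻⁶ × 2975) = 38.68 °C.

ΔT ≈ 38.7 °C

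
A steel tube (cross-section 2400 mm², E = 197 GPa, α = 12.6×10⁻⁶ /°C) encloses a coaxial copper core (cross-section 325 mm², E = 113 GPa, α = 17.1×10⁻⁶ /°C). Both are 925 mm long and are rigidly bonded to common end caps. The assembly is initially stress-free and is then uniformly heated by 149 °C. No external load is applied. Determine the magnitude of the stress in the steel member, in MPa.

Equilibrium of a rigid end plate with no external load gives equal and opposite internal forces ±P in the two members. Since α_{copper} > α_{steel}, heating drives the copper into compression and the steel into tension.
Equating the net (thermal + elastic) strains gives |α₁ − α₂|·ΔT = P·[1/(A₁E₁) + 1/(A₂E₂)].
|α₁ − α₂|·ΔT = 4.5×10⁻⁶ × 149 = 0.0006705.
1/(A₁E₁) + 1/(A₂E₂) = 1/(2400×197×10³) + 1/(325×113×10³) = 2.934×10⁻⁸ N⁻¹.
So P = 0.0006705 / 2.934×10⁻⁸ = 22.85 kN.
σ_{steel} = P/A₁ = 22850/2400 = 9.521 MPa, tensile.

σ ≈ 9.52 MPa (tensile)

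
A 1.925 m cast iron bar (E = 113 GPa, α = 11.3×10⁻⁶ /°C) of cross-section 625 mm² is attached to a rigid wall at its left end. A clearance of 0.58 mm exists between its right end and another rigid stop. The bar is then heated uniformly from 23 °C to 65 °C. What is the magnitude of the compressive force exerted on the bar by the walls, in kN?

P ≈ 12.2 kN

If the wall were absent the bar would grow by αΔT L = 11.3×10⁻⁶ × 42 × 1925 = 0.9136 mm.
After closing the 0.58 mm clearance, 0.9136 − 0.58 = 0.3336 mm of expansion remains to be suppressed by the wall.
That suppressed elongation corresponds to σ = E·Δ/L = 113×10³ × 0.3336/1925 = 19.58 MPa.
P = σA = 19.58 × 625 = 12.24 kN.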